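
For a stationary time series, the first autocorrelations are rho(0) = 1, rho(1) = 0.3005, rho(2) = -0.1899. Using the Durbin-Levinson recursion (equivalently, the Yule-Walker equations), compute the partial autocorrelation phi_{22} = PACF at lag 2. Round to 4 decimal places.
\phi_{22} = -0.3080

The PACF at lag k is phi_{kk}, the last component of the solution
to the Yule-Walker system G_k phi = r_k where
  (G_k)_{ij} = rho(|i - j|), (r_k)_i = rho(i), i,j = 1..k.
Equivalently, Durbin-Levinson gives phi_{kk} iteratively:
  phi_{11} = rho(1)
  phi_{kk} = [rho(k) - sum_{j=1..k-1} phi_{k-1,j} rho(k-j)]
            / [1 - sum_{j=1..k-1} phi_{k-1,j} rho(j)],
  phi_{k,j} = phi_{k-1,j} - phi_{kk} phi_{k-1,k-j},  j = 1..k-1.
Step k = 1:
  phi_11 = rho(1) = 0.3005.
Step k = 2:
  phi_22 = [rho(2) - phi_11 rho(1)] / [1 - phi_11 rho(1)] = [-0.1899 - (0.3005)(0.3005)] / [1 - (0.3005)(0.3005)]
         = -0.28020025 / 0.90969975 = -0.308.
Therefore phi_{22} = -0.3080.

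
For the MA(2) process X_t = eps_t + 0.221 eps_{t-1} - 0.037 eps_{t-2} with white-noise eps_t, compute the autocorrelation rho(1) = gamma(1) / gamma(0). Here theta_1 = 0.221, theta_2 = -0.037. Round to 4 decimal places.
\rho(1) = 0.2026

For an MA(q) process with theta_0 = 1, the autocovariance is
  gamma(k) = sigma^2 * sum_{i=0..q-k} theta_i * theta_{i+k},
and rho(k) = gamma(k) / gamma(0). Sigma^2 cancels.
  numerator   = (1)*(0.221) + (0.221)*(-0.037) = 0.212823.
  denominator = (1)^2 + (0.221)^2 + (-0.037)^2 = 1.05021.
  rho(1) = 0.212823 / 1.05021 = 0.2026.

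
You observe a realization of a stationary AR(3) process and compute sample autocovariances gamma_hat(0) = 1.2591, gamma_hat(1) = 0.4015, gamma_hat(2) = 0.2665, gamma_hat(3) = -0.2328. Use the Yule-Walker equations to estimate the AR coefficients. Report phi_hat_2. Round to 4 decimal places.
\hat\phi_{2} = 0.2120

The Yule-Walker equations for an AR(p) process read, in matrix form,
  Gamma_p phi = r_p,   with   (Gamma_p)_{ij} = gamma(|i - j|),
                       (r_p)_i = gamma(i),   i,j = 1..p.
Substitute the sample gammas (Toeplitz matrix and right-hand side of size 3):
  Gamma_p = [[1.2591, 0.4015, 0.2665], [0.4015, 1.2591, 0.4015], [0.2665, 0.4015, 1.2591]]
  r_p     = [0.4015, 0.2665, -0.2328]
Written out (R1..R3):
  (R1) 1.2591 phi_1 + 0.4015 phi_2 + 0.2665 phi_3 = 0.4015
  (R2) 0.4015 phi_1 + 1.2591 phi_2 + 0.4015 phi_3 = 0.2665
  (R3) 0.2665 phi_1 + 0.4015 phi_2 + 1.2591 phi_3 = -0.2328
Gaussian elimination:
  R2 <- R2 - (0.4015/1.2591) R1 = R2 - (0.318879) R1:  1.13107 phi_2 + 0.316519 phi_3 = 0.13847
  R3 <- R3 - (0.2665/1.2591) R1 = R3 - (0.211659) R1:  0.316519 phi_2 + 1.202693 phi_3 = -0.317781
  R3 <- R3 - (0.316519/1.13107) R2 = R3 - (0.27984) R2:  1.114118 phi_3 = -0.356531
Back-substitution:
  phi_hat_3 = -0.356531 / 1.114118 = -0.320012
  phi_hat_2 = (0.13847 - (0.316519)(-0.320012)) / 1.13107 = 0.211976
  phi_hat_1 = (0.4015 - (0.4015)(0.211976) - (0.2665)(-0.320012)) / 1.2591 = 0.319017
So phi_hat = [0.3190, 0.2120, -0.3200].
Therefore phi_hat_2 = 0.2120.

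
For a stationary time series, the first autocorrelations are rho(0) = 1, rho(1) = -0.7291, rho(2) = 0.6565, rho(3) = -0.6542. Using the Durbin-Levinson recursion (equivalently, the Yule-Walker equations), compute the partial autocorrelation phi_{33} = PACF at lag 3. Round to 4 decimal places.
\phi_{33} = -0.2500

The PACF at lag k is phi_{kk}, the last component of the solution
to the Yule-Walker system G_k phi = r_k where
  (G_k)_{ij} = rho(|i - j|), (r_k)_i = rho(i), i,j = 1..k.
Equivalently, Durbin-Levinson gives phi_{kk} iteratively:
  phi_{11} = rho(1)
  phi_{kk} = [rho(k) - sum_{j=1..k-1} phi_{k-1,j} rho(k-j)]
            / [1 - sum_{j=1..k-1} phi_{k-1,j} rho(j)],
  phi_{k,j} = phi_{k-1,j} - phi_{kk} phi_{k-1,k-j},  j = 1..k-1.
Step k = 1:
  phi_11 = rho(1) = -0.7291.
Step k = 2:
  phi_22 = [rho(2) - phi_11 rho(1)] / [1 - phi_11 rho(1)] = [0.6565 - (-0.7291)(-0.7291)] / [1 - (-0.7291)(-0.7291)]
         = 0.12491319 / 0.46841319 = 0.266673.
  Update: phi_21 = phi_11 - phi_22 phi_11 = -0.7291 - (0.266673)(-0.7291) = -0.534669.
Step k = 3:
  phi_33 = [rho(3) - phi_21 rho(2) - phi_22 rho(1)] / [1 - phi_21 rho(1) - phi_22 rho(2)]
    numerator   = -0.6542 - (-0.534669)(0.6565) - (0.266673)(-0.7291) = -0.10875868
    denominator = 1 - (-0.534669)(-0.7291) - (0.266673)(0.6565) = 0.4351022
  phi_33 = -0.10875868 / 0.4351022 = -0.25.
Therefore phi_{33} = -0.2500.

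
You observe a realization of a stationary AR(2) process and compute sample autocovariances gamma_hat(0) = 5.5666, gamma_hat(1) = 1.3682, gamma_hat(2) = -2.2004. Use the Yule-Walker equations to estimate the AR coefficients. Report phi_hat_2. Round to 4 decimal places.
\hat\phi_{2} = -0.4850

The Yule-Walker equations for an AR(p) process read, in matrix form,
  Gamma_p phi = r_p,   with   (Gamma_p)_{ij} = gamma(|i - j|),
                       (r_p)_i = gamma(i),   i,j = 1..p.
Substitute the sample gammas (Toeplitz matrix and right-hand side of size 2):
  Gamma_p = [[5.5666, 1.3682], [1.3682, 5.5666]]
  r_p     = [1.3682, -2.2004]
Written out:
  5.5666 phi_1 + 1.3682 phi_2 = 1.3682
  1.3682 phi_1 + 5.5666 phi_2 = -2.2004
Solve by Cramer's rule:
  det = gamma(0)^2 - gamma(1)^2 = (5.5666)^2 - (1.3682)^2 = 30.98703556 - 1.87197124 = 29.11506432
  phi_hat_1 = [gamma(1) gamma(0) - gamma(1) gamma(2)] / det = [(1.3682)(5.5666) - (1.3682)(-2.2004)] / 29.11506432 = 10.6268094 / 29.11506432 = 0.365
  phi_hat_2 = [gamma(0) gamma(2) - gamma(1)^2] / det = [(5.5666)(-2.2004) - (1.3682)^2] / 29.11506432 = -14.12071788 / 29.11506432 = -0.485
So phi_hat = [0.3650, -0.4850].
Therefore phi_hat_2 = -0.4850.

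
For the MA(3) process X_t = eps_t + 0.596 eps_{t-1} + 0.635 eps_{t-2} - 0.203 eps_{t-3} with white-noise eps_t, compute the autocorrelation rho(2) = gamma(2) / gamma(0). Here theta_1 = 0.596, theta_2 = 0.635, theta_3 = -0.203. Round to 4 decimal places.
\rho(2) = 0.2856

For an MA(q) process with theta_0 = 1, the autocovariance is
  gamma(k) = sigma^2 * sum_{i=0..q-k} theta_i * theta_{i+k},
and rho(k) = gamma(k) / gamma(0). Sigma^2 cancels.
  numerator   = (1)*(0.635) + (0.596)*(-0.203) = 0.514012.
  denominator = (1)^2 + (0.596)^2 + (0.635)^2 + (-0.203)^2 = 1.79965.
  rho(2) = 0.514012 / 1.79965 = 0.2856.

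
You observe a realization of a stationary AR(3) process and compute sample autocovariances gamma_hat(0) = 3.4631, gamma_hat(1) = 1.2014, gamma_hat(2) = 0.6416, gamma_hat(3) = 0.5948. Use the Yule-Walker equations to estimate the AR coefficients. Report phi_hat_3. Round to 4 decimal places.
\hat\phi_{3} = 0.0990

The Yule-Walker equations for an AR(p) process read, in matrix form,
  Gamma_p phi = r_p,   with   (Gamma_p)_{ij} = gamma(|i - j|),
                       (r_p)_i = gamma(i),   i,j = 1..p.
Substitute the sample gammas (Toeplitz matrix and right-hand side of size 3):
  Gamma_p = [[3.4631, 1.2014, 0.6416], [1.2014, 3.4631, 1.2014], [0.6416, 1.2014, 3.4631]]
  r_p     = [1.2014, 0.6416, 0.5948]
Written out (R1..R3):
  (R1) 3.4631 phi_1 + 1.2014 phi_2 + 0.6416 phi_3 = 1.2014
  (R2) 1.2014 phi_1 + 3.4631 phi_2 + 1.2014 phi_3 = 0.6416
  (R3) 0.6416 phi_1 + 1.2014 phi_2 + 3.4631 phi_3 = 0.5948
Gaussian elimination:
  R2 <- R2 - (1.2014/3.4631) R1 = R2 - (0.346915) R1:  3.046317 phi_2 + 0.97882 phi_3 = 0.224817
  R3 <- R3 - (0.6416/3.4631) R1 = R3 - (0.185268) R1:  0.97882 phi_2 + 3.344232 phi_3 = 0.37222
  R3 <- R3 - (0.97882/3.046317) R2 = R3 - (0.321312) R2:  3.029725 phi_3 = 0.299983
Back-substitution:
  phi_hat_3 = 0.299983 / 3.029725 = 0.099013
  phi_hat_2 = (0.224817 - (0.97882)(0.099013)) / 3.046317 = 0.041985
  phi_hat_1 = (1.2014 - (1.2014)(0.041985) - (0.6416)(0.099013)) / 3.4631 = 0.314005
So phi_hat = [0.3140, 0.0420, 0.0990].
Therefore phi_hat_3 = 0.0990.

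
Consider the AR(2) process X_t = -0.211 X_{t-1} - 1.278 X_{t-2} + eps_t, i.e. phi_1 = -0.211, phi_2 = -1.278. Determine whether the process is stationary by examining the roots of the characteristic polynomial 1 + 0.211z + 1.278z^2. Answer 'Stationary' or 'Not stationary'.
\text{Not stationary}

The AR(p) characteristic polynomial is P(z) = 1 + 0.211z + 1.278z^2.
Stationarity requires all roots to lie outside the unit circle, i.e. |z| > 1 for every root.
Set 1 + (0.211) z + (1.278) z^2 = 0, i.e. a z^2 + b z + c = 0 with a = 1.278, b = 0.211, c = 1.
Discriminant D = b^2 - 4ac = (0.211)^2 - 4*(1.278)*1 = 0.044521 - (5.112) = -5.067479.
D < 0, so the roots are the complex-conjugate pair z = (-b +/- i sqrt(-D)) / (2a) = -0.0826 +/- 0.8807i.
For a conjugate pair |z|^2 = z * conj(z) = (product of roots) = c/a = 1/(1.278) = 0.782473, so |z| = sqrt(0.782473) = 0.8846 for both roots.
Moduli of all roots: 0.8846, 0.8846.
All moduli strictly greater than 1? No.
Verdict: Not stationary.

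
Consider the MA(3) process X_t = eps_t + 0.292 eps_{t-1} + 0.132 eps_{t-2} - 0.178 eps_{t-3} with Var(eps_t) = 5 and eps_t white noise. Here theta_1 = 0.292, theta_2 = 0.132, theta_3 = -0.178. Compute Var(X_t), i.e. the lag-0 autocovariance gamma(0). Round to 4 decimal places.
\gamma(0) = 5.6719

For an MA(q) process X_t = eps_t + sum_i theta_i eps_{t-i} with
Var(eps_t) = sigma^2, the variance is
  gamma(0) = sigma^2 * (1 + sum_i theta_i^2).
  sum_i theta_i^2 = (0.292)^2 + (0.132)^2 + (-0.178)^2 = 0.085264 + 0.017424 + 0.031684 = 0.134372.
  gamma(0) = 5 * (1 + 0.134372) = 5 * 1.134372 = 5.67186, which rounds to 5.6719.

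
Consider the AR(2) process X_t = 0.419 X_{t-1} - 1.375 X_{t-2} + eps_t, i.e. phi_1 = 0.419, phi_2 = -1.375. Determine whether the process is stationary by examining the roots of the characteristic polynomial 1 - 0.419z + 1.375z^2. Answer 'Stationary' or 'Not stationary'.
\text{Not stationary}

The AR(p) characteristic polynomial is P(z) = 1 - 0.419z + 1.375z^2.
Stationarity requires all roots to lie outside the unit circle, i.e. |z| > 1 for every root.
Set 1 + (-0.419) z + (1.375) z^2 = 0, i.e. a z^2 + b z + c = 0 with a = 1.375, b = -0.419, c = 1.
Discriminant D = b^2 - 4ac = (-0.419)^2 - 4*(1.375)*1 = 0.175561 - (5.5) = -5.324439.
D < 0, so the roots are the complex-conjugate pair z = (-b +/- i sqrt(-D)) / (2a) = 0.1524 +/- 0.8391i.
For a conjugate pair |z|^2 = z * conj(z) = (product of roots) = c/a = 1/(1.375) = 0.727273, so |z| = sqrt(0.727273) = 0.8528 for both roots.
Moduli of all roots: 0.8528, 0.8528.
All moduli strictly greater than 1? No.
Verdict: Not stationary.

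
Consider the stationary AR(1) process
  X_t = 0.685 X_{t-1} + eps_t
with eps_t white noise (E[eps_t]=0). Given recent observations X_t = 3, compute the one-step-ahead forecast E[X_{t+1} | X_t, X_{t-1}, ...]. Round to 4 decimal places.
E[X_{t+1} \mid \mathcal F_t] = 2.0550

For an AR(p) model X_t = c + sum_i phi_i X_{t-i} + eps_t, the
one-step-ahead conditional mean is
  E[X_{t+1} | X_t, ...] = c + sum_i phi_i X_{t+1-i}.
Substitute known values:
  E[X_{t+1} | ...] = (0.685) * (3)
                   = 2.0550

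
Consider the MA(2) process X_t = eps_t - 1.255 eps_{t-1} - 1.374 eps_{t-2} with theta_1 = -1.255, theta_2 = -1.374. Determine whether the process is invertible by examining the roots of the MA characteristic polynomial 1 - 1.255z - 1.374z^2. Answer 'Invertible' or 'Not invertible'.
\text{Not invertible}

The MA(q) characteristic polynomial is P(z) = 1 - 1.255z - 1.374z^2.
Invertibility requires all roots to lie outside the unit circle, i.e. |z| > 1 for every root.
Set 1 + (-1.255) z + (-1.374) z^2 = 0, i.e. a z^2 + b z + c = 0 with a = -1.374, b = -1.255, c = 1.
Discriminant D = b^2 - 4ac = (-1.255)^2 - 4*(-1.374)*1 = 1.575025 - (-5.496) = 7.071025.
D >= 0, so the roots are real: z = (-b +/- sqrt(D)) / (2a) = (1.255 +/- 2.65914) / (-2.748).
  z_1 = (1.255 + 2.65914) / (-2.748) = -1.4244,   |z_1| = 1.4244.
  z_2 = (1.255 - 2.65914) / (-2.748) = 0.511,   |z_2| = 0.511.
Moduli of all roots: 1.4244, 0.5110.
All moduli strictly greater than 1? No.
Verdict: Not invertible.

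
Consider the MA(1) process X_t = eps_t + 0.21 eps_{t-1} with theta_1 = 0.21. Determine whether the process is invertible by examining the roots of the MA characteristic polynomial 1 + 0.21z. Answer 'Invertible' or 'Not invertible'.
\text{Invertible}

The MA(q) characteristic polynomial is P(z) = 1 + 0.21z.
Invertibility requires all roots to lie outside the unit circle, i.e. |z| > 1 for every root.
This is linear in z: 1 + (0.21) z = 0  =>  z = -1/(0.21) = -4.761905,  |z| = 4.761905.
Moduli of all roots: 4.7619.
All moduli strictly greater than 1? Yes.
Verdict: Invertible.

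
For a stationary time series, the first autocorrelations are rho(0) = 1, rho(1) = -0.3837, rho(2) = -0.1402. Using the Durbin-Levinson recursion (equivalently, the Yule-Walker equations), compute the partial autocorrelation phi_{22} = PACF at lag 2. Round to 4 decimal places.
\phi_{22} = -0.3370

The PACF at lag k is phi_{kk}, the last component of the solution
to the Yule-Walker system G_k phi = r_k where
  (G_k)_{ij} = rho(|i - j|), (r_k)_i = rho(i), i,j = 1..k.
Equivalently, Durbin-Levinson gives phi_{kk} iteratively:
  phi_{11} = rho(1)
  phi_{kk} = [rho(k) - sum_{j=1..k-1} phi_{k-1,j} rho(k-j)]
            / [1 - sum_{j=1..k-1} phi_{k-1,j} rho(j)],
  phi_{k,j} = phi_{k-1,j} - phi_{kk} phi_{k-1,k-j},  j = 1..k-1.
Step k = 1:
  phi_11 = rho(1) = -0.3837.
Step k = 2:
  phi_22 = [rho(2) - phi_11 rho(1)] / [1 - phi_11 rho(1)] = [-0.1402 - (-0.3837)(-0.3837)] / [1 - (-0.3837)(-0.3837)]
         = -0.28742569 / 0.85277431 = -0.337.
Therefore phi_{22} = -0.3370.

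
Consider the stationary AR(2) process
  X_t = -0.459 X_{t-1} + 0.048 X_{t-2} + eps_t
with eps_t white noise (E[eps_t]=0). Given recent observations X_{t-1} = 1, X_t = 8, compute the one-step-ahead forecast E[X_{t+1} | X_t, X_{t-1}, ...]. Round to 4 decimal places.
E[X_{t+1} \mid \mathcal F_t] = -3.6240

For an AR(p) model X_t = c + sum_i phi_i X_{t-i} + eps_t, the
one-step-ahead conditional mean is
  E[X_{t+1} | X_t, ...] = c + sum_i phi_i X_{t+1-i}.
Substitute known values:
  E[X_{t+1} | ...] = (-0.459) * (8) + (0.048) * (1)
                   = -3.6240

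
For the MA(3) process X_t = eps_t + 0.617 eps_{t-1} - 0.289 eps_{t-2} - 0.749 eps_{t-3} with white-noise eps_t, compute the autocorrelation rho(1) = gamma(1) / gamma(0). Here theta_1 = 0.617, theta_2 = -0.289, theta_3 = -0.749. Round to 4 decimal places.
\rho(1) = 0.3235

For an MA(q) process with theta_0 = 1, the autocovariance is
  gamma(k) = sigma^2 * sum_{i=0..q-k} theta_i * theta_{i+k},
and rho(k) = gamma(k) / gamma(0). Sigma^2 cancels.
  numerator   = (1)*(0.617) + (0.617)*(-0.289) + (-0.289)*(-0.749) = 0.655148.
  denominator = (1)^2 + (0.617)^2 + (-0.289)^2 + (-0.749)^2 = 2.025211.
  rho(1) = 0.655148 / 2.025211 = 0.3235.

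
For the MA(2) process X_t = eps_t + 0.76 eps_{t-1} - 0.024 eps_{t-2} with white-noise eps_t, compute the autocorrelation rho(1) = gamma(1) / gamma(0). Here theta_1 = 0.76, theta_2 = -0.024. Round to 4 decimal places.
\rho(1) = 0.4700

For an MA(q) process with theta_0 = 1, the autocovariance is
  gamma(k) = sigma^2 * sum_{i=0..q-k} theta_i * theta_{i+k},
and rho(k) = gamma(k) / gamma(0). Sigma^2 cancels.
  numerator   = (1)*(0.76) + (0.76)*(-0.024) = 0.74176.
  denominator = (1)^2 + (0.76)^2 + (-0.024)^2 = 1.578176.
  rho(1) = 0.74176 / 1.578176 = 0.4700.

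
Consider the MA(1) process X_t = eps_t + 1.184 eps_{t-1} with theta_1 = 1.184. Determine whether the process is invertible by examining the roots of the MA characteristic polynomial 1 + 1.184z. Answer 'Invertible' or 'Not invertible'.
\text{Not invertible}

The MA(q) characteristic polynomial is P(z) = 1 + 1.184z.
Invertibility requires all roots to lie outside the unit circle, i.e. |z| > 1 for every root.
This is linear in z: 1 + (1.184) z = 0  =>  z = -1/(1.184) = -0.844595,  |z| = 0.844595.
Moduli of all roots: 0.8446.
All moduli strictly greater than 1? No.
Verdict: Not invertible.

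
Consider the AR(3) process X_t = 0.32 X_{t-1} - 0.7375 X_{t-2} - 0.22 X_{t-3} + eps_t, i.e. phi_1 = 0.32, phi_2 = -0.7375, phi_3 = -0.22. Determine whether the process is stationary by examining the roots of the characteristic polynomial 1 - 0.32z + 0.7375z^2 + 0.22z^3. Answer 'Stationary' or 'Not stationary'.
\text{Stationary}

The AR(p) characteristic polynomial is P(z) = 1 - 0.32z + 0.7375z^2 + 0.22z^3.
Stationarity requires all roots to lie outside the unit circle, i.e. |z| > 1 for every root.
Degree 3: look for a simple real root z0 first, then factor out (1 - z/z0) and solve the remaining quadratic.
Testing z0 = -4: P(-4) = 1 + (-0.32)(-4) + (0.7375)(-4)^2 + (0.22)(-4)^3
  = 1 + (1.28) + (11.8) + (-14.08) = 0.  So z_0 = -4 is a root, |z_0| = 4.
Divide out the factor (1 + 0.25 z) = (1 - z/z0) (since 1/z0 = -0.25):
  P(z) = (1 + 0.25 z)(1 + (-0.57) z + (0.88) z^2)
  [check: z-coef -0.57 - (-0.25) = -0.32; z^2-coef 0.88 - (-0.25)(-0.57) = 0.7375; z^3-coef -(-0.25)(0.88) = 0.22.]
Remaining roots from the quadratic factor 1 + (-0.57) z + (0.88) z^2:
  Set 1 + (-0.57) z + (0.88) z^2 = 0, i.e. a z^2 + b z + c = 0 with a = 0.88, b = -0.57, c = 1.
  Discriminant D = b^2 - 4ac = (-0.57)^2 - 4*(0.88)*1 = 0.3249 - (3.52) = -3.1951.
  D < 0, so the roots are the complex-conjugate pair z = (-b +/- i sqrt(-D)) / (2a) = 0.3239 +/- 1.0156i.
  For a conjugate pair |z|^2 = z * conj(z) = (product of roots) = c/a = 1/(0.88) = 1.136364, so |z| = sqrt(1.136364) = 1.066 for both roots.
Moduli of all roots: 4.0000, 1.0660, 1.0660.
All moduli strictly greater than 1? Yes.
Verdict: Stationary.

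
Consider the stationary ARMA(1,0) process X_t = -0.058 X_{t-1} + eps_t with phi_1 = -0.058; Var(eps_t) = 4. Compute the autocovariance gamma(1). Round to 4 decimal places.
\gamma(1) = -0.2328

Multiply the model equation by X_{t-k} and take expectations. With theta_0 = psi_0 = 1 and psi_j the MA(infinity) weights, this gives
  gamma(k) - sum_i phi_i gamma(k-i) = c_k,
  c_k = sigma^2 * sum_{j=k..q} theta_j psi_{j-k}   (c_k = 0 for k > q),
using gamma(-m) = gamma(m).
Pure AR (q = 0): c_0 = sigma^2 = 4, c_k = 0 for k >= 1.
Equations for k = 0 and k = 1 (AR order 1):
  gamma(0) = phi_1 gamma(1) + c_0
  gamma(1) = phi_1 gamma(0) + c_1
Substituting the second into the first: gamma(0) (1 - phi_1^2) = c_0 + phi_1 c_1, so
  gamma(0) = c_0 / (1 - phi_1^2) = 4 / (1 - (-0.058)^2) = 4 / 0.996636 = 4.013501.
  gamma(1) = phi_1 gamma(0) = (-0.058)(4.013501) = -0.232783.
Therefore gamma(1) = -0.2328 (to 4 decimal places).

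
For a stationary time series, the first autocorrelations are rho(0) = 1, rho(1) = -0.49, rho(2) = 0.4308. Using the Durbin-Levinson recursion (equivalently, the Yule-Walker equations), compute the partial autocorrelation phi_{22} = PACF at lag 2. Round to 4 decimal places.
\phi_{22} = 0.2510

The PACF at lag k is phi_{kk}, the last component of the solution
to the Yule-Walker system G_k phi = r_k where
  (G_k)_{ij} = rho(|i - j|), (r_k)_i = rho(i), i,j = 1..k.
Equivalently, Durbin-Levinson gives phi_{kk} iteratively:
  phi_{11} = rho(1)
  phi_{kk} = [rho(k) - sum_{j=1..k-1} phi_{k-1,j} rho(k-j)]
            / [1 - sum_{j=1..k-1} phi_{k-1,j} rho(j)],
  phi_{k,j} = phi_{k-1,j} - phi_{kk} phi_{k-1,k-j},  j = 1..k-1.
Step k = 1:
  phi_11 = rho(1) = -0.49.
Step k = 2:
  phi_22 = [rho(2) - phi_11 rho(1)] / [1 - phi_11 rho(1)] = [0.4308 - (-0.49)(-0.49)] / [1 - (-0.49)(-0.49)]
         = 0.1907 / 0.7599 = 0.251.
Therefore phi_{22} = 0.2510.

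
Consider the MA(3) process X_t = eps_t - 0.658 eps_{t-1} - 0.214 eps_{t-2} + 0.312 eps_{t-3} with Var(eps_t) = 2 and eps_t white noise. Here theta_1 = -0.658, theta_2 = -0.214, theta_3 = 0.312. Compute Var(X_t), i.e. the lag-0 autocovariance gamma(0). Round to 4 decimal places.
\gamma(0) = 3.1522

For an MA(q) process X_t = eps_t + sum_i theta_i eps_{t-i} with
Var(eps_t) = sigma^2, the variance is
  gamma(0) = sigma^2 * (1 + sum_i theta_i^2).
  sum_i theta_i^2 = (-0.658)^2 + (-0.214)^2 + (0.312)^2 = 0.432964 + 0.045796 + 0.097344 = 0.576104.
  gamma(0) = 2 * (1 + 0.576104) = 2 * 1.576104 = 3.152208, which rounds to 3.1522.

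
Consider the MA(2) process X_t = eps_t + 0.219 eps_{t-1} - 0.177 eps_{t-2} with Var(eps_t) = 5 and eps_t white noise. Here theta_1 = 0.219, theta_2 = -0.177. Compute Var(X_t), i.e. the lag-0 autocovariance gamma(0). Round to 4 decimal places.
\gamma(0) = 5.3965

For an MA(q) process X_t = eps_t + sum_i theta_i eps_{t-i} with
Var(eps_t) = sigma^2, the variance is
  gamma(0) = sigma^2 * (1 + sum_i theta_i^2).
  sum_i theta_i^2 = (0.219)^2 + (-0.177)^2 = 0.047961 + 0.031329 = 0.07929.
  gamma(0) = 5 * (1 + 0.07929) = 5 * 1.07929 = 5.39645, which rounds to 5.3965.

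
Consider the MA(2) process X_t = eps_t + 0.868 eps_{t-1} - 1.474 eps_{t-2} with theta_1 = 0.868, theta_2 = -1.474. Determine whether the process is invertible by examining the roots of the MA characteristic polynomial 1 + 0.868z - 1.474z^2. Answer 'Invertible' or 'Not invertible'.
\text{Not invertible}

The MA(q) characteristic polynomial is P(z) = 1 + 0.868z - 1.474z^2.
Invertibility requires all roots to lie outside the unit circle, i.e. |z| > 1 for every root.
Set 1 + (0.868) z + (-1.474) z^2 = 0, i.e. a z^2 + b z + c = 0 with a = -1.474, b = 0.868, c = 1.
Discriminant D = b^2 - 4ac = (0.868)^2 - 4*(-1.474)*1 = 0.753424 - (-5.896) = 6.649424.
D >= 0, so the roots are real: z = (-b +/- sqrt(D)) / (2a) = (-0.868 +/- 2.578648) / (-2.948).
  z_1 = (-0.868 + 2.578648) / (-2.948) = -0.5803,   |z_1| = 0.5803.
  z_2 = (-0.868 - 2.578648) / (-2.948) = 1.1691,   |z_2| = 1.1691.
Moduli of all roots: 0.5803, 1.1691.
All moduli strictly greater than 1? No.
Verdict: Not invertible.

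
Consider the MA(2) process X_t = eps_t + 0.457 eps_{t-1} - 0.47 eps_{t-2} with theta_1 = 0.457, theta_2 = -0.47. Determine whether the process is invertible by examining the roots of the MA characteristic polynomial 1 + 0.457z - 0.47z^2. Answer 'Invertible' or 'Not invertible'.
\text{Invertible}

The MA(q) characteristic polynomial is P(z) = 1 + 0.457z - 0.47z^2.
Invertibility requires all roots to lie outside the unit circle, i.e. |z| > 1 for every root.
Set 1 + (0.457) z + (-0.47) z^2 = 0, i.e. a z^2 + b z + c = 0 with a = -0.47, b = 0.457, c = 1.
Discriminant D = b^2 - 4ac = (0.457)^2 - 4*(-0.47)*1 = 0.208849 - (-1.88) = 2.088849.
D >= 0, so the roots are real: z = (-b +/- sqrt(D)) / (2a) = (-0.457 +/- 1.445285) / (-0.94).
  z_1 = (-0.457 + 1.445285) / (-0.94) = -1.0514,   |z_1| = 1.0514.
  z_2 = (-0.457 - 1.445285) / (-0.94) = 2.0237,   |z_2| = 2.0237.
Moduli of all roots: 1.0514, 2.0237.
All moduli strictly greater than 1? Yes.
Verdict: Invertible.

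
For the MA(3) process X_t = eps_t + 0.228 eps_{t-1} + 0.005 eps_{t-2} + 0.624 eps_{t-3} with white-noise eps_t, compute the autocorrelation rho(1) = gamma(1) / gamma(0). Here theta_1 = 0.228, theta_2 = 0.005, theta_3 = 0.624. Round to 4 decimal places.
\rho(1) = 0.1611

For an MA(q) process with theta_0 = 1, the autocovariance is
  gamma(k) = sigma^2 * sum_{i=0..q-k} theta_i * theta_{i+k},
and rho(k) = gamma(k) / gamma(0). Sigma^2 cancels.
  numerator   = (1)*(0.228) + (0.228)*(0.005) + (0.005)*(0.624) = 0.23226.
  denominator = (1)^2 + (0.228)^2 + (0.005)^2 + (0.624)^2 = 1.441385.
  rho(1) = 0.23226 / 1.441385 = 0.1611.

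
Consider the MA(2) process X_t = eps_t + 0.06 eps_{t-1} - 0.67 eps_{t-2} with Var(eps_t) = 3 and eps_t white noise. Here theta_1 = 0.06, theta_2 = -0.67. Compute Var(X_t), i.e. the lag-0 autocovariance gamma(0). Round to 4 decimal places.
\gamma(0) = 4.3575

For an MA(q) process X_t = eps_t + sum_i theta_i eps_{t-i} with
Var(eps_t) = sigma^2, the variance is
  gamma(0) = sigma^2 * (1 + sum_i theta_i^2).
  sum_i theta_i^2 = (0.06)^2 + (-0.67)^2 = 0.0036 + 0.4489 = 0.4525.
  gamma(0) = 3 * (1 + 0.4525) = 3 * 1.4525 = 4.3575.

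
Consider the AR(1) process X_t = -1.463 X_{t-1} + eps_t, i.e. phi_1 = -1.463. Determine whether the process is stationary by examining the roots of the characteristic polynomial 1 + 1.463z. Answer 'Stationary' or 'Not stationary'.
\text{Not stationary}

The AR(p) characteristic polynomial is P(z) = 1 + 1.463z.
Stationarity requires all roots to lie outside the unit circle, i.e. |z| > 1 for every root.
This is linear in z: 1 + (1.463) z = 0  =>  z = -1/(1.463) = -0.683527,  |z| = 0.683527.
Moduli of all roots: 0.6835.
All moduli strictly greater than 1? No.
Verdict: Not stationary.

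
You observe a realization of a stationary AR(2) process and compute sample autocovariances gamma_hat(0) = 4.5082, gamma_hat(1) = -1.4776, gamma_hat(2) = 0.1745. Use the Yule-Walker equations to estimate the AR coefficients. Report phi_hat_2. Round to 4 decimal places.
\hat\phi_{2} = -0.0770

The Yule-Walker equations for an AR(p) process read, in matrix form,
  Gamma_p phi = r_p,   with   (Gamma_p)_{ij} = gamma(|i - j|),
                       (r_p)_i = gamma(i),   i,j = 1..p.
Substitute the sample gammas (Toeplitz matrix and right-hand side of size 2):
  Gamma_p = [[4.5082, -1.4776], [-1.4776, 4.5082]]
  r_p     = [-1.4776, 0.1745]
Written out:
  4.5082 phi_1 - 1.4776 phi_2 = -1.4776
  -1.4776 phi_1 + 4.5082 phi_2 = 0.1745
Solve by Cramer's rule:
  det = gamma(0)^2 - gamma(1)^2 = (4.5082)^2 - (-1.4776)^2 = 20.32386724 - 2.18330176 = 18.14056548
  phi_hat_1 = [gamma(1) gamma(0) - gamma(1) gamma(2)] / det = [(-1.4776)(4.5082) - (-1.4776)(0.1745)] / 18.14056548 = -6.40347512 / 18.14056548 = -0.353
  phi_hat_2 = [gamma(0) gamma(2) - gamma(1)^2] / det = [(4.5082)(0.1745) - (-1.4776)^2] / 18.14056548 = -1.39662086 / 18.14056548 = -0.077
So phi_hat = [-0.3530, -0.0770].
Therefore phi_hat_2 = -0.0770.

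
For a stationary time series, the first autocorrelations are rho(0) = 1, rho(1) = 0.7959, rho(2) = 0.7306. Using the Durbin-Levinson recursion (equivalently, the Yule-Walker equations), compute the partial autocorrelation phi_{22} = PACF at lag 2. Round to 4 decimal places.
\phi_{22} = 0.2650

The PACF at lag k is phi_{kk}, the last component of the solution
to the Yule-Walker system G_k phi = r_k where
  (G_k)_{ij} = rho(|i - j|), (r_k)_i = rho(i), i,j = 1..k.
Equivalently, Durbin-Levinson gives phi_{kk} iteratively:
  phi_{11} = rho(1)
  phi_{kk} = [rho(k) - sum_{j=1..k-1} phi_{k-1,j} rho(k-j)]
            / [1 - sum_{j=1..k-1} phi_{k-1,j} rho(j)],
  phi_{k,j} = phi_{k-1,j} - phi_{kk} phi_{k-1,k-j},  j = 1..k-1.
Step k = 1:
  phi_11 = rho(1) = 0.7959.
Step k = 2:
  phi_22 = [rho(2) - phi_11 rho(1)] / [1 - phi_11 rho(1)] = [0.7306 - (0.7959)(0.7959)] / [1 - (0.7959)(0.7959)]
         = 0.09714319 / 0.36654319 = 0.265.
Therefore phi_{22} = 0.2650.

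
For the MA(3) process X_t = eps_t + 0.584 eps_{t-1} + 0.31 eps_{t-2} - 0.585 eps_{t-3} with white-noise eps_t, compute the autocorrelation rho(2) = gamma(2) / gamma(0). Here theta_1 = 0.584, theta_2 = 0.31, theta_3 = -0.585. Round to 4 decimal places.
\rho(2) = -0.0178

For an MA(q) process with theta_0 = 1, the autocovariance is
  gamma(k) = sigma^2 * sum_{i=0..q-k} theta_i * theta_{i+k},
and rho(k) = gamma(k) / gamma(0). Sigma^2 cancels.
  numerator   = (1)*(0.31) + (0.584)*(-0.585) = -0.03164.
  denominator = (1)^2 + (0.584)^2 + (0.31)^2 + (-0.585)^2 = 1.779381.
  rho(2) = -0.03164 / 1.779381 = -0.0178.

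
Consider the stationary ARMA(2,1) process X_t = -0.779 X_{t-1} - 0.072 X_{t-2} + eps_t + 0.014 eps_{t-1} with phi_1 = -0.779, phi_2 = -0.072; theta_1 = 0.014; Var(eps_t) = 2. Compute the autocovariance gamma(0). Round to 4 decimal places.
\gamma(0) = 4.1741

Multiply the model equation by X_{t-k} and take expectations. With theta_0 = psi_0 = 1 and psi_j the MA(infinity) weights, this gives
  gamma(k) - sum_i phi_i gamma(k-i) = c_k,
  c_k = sigma^2 * sum_{j=k..q} theta_j psi_{j-k}   (c_k = 0 for k > q),
using gamma(-m) = gamma(m).
psi-weights needed (psi_j = theta_j + sum_i phi_i psi_{j-i}):
  psi_1 = theta_1 + phi_1 = 0.014 + (-0.779) = -0.765
Right-hand sides:
  c_0 = sigma^2 (1 + theta_1 psi_1) = 2 * (1 + (0.014)(-0.765)) = 2 * 0.98929 = 1.97858
  c_1 = sigma^2 theta_1 = 2 * (0.014) = 0.028
  c_2 = 0
Equations for k = 0, 1, 2 (AR order 2, c_2 = 0):
  (E0) gamma(0) = phi_1 gamma(1) + phi_2 gamma(2) + c_0
  (E1) gamma(1) = phi_1 gamma(0) + phi_2 gamma(1) + c_1
  (E2) gamma(2) = phi_1 gamma(1) + phi_2 gamma(0)
From (E1): gamma(1) = A gamma(0) + B with
  A = phi_1 / (1 - phi_2) = -0.779 / 1.072 = -0.726679,   B = c_1 / (1 - phi_2) = 0.028 / 1.072 = 0.026119.
Insert (E2) into (E0): gamma(0) (1 - phi_2^2) = phi_1 (1 + phi_2) gamma(1) + c_0.
  phi_1 (1 + phi_2) = (-0.779)(0.928) = -0.722912,   1 - phi_2^2 = 0.994816.
Replace gamma(1) by A gamma(0) + B and collect gamma(0):
  gamma(0) [0.994816 - (-0.722912)(-0.726679)] = (-0.722912)(0.026119) + 1.97858
  gamma(0) * 0.469491 = 1.959698
  gamma(0) = 1.959698 / 0.469491 = 4.174091.
Therefore gamma(0) = 4.1741 (to 4 decimal places).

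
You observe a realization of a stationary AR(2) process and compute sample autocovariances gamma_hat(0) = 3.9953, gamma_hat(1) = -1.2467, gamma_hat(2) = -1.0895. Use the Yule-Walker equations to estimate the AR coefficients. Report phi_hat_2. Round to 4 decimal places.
\hat\phi_{2} = -0.4100

The Yule-Walker equations for an AR(p) process read, in matrix form,
  Gamma_p phi = r_p,   with   (Gamma_p)_{ij} = gamma(|i - j|),
                       (r_p)_i = gamma(i),   i,j = 1..p.
Substitute the sample gammas (Toeplitz matrix and right-hand side of size 2):
  Gamma_p = [[3.9953, -1.2467], [-1.2467, 3.9953]]
  r_p     = [-1.2467, -1.0895]
Written out:
  3.9953 phi_1 - 1.2467 phi_2 = -1.2467
  -1.2467 phi_1 + 3.9953 phi_2 = -1.0895
Solve by Cramer's rule:
  det = gamma(0)^2 - gamma(1)^2 = (3.9953)^2 - (-1.2467)^2 = 15.96242209 - 1.55426089 = 14.4081612
  phi_hat_1 = [gamma(1) gamma(0) - gamma(1) gamma(2)] / det = [(-1.2467)(3.9953) - (-1.2467)(-1.0895)] / 14.4081612 = -6.33922016 / 14.4081612 = -0.44
  phi_hat_2 = [gamma(0) gamma(2) - gamma(1)^2] / det = [(3.9953)(-1.0895) - (-1.2467)^2] / 14.4081612 = -5.90714024 / 14.4081612 = -0.41
So phi_hat = [-0.4400, -0.4100].
Therefore phi_hat_2 = -0.4100.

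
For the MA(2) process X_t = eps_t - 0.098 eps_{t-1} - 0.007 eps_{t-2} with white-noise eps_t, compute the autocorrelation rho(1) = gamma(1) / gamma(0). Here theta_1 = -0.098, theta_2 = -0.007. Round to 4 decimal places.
\rho(1) = -0.0964

For an MA(q) process with theta_0 = 1, the autocovariance is
  gamma(k) = sigma^2 * sum_{i=0..q-k} theta_i * theta_{i+k},
and rho(k) = gamma(k) / gamma(0). Sigma^2 cancels.
  numerator   = (1)*(-0.098) + (-0.098)*(-0.007) = -0.097314.
  denominator = (1)^2 + (-0.098)^2 + (-0.007)^2 = 1.009653.
  rho(1) = -0.097314 / 1.009653 = -0.0964.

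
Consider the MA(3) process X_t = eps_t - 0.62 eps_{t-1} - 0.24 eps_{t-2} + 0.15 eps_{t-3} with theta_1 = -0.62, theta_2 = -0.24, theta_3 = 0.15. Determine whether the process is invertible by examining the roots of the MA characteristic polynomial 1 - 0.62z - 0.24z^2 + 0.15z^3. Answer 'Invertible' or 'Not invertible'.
\text{Invertible}

The MA(q) characteristic polynomial is P(z) = 1 - 0.62z - 0.24z^2 + 0.15z^3.
Invertibility requires all roots to lie outside the unit circle, i.e. |z| > 1 for every root.
Degree 3: look for a simple real root z0 first, then factor out (1 - z/z0) and solve the remaining quadratic.
Testing z0 = 2: P(2) = 1 + (-0.62)(2) + (-0.24)(2)^2 + (0.15)(2)^3
  = 1 + (-1.24) + (-0.96) + (1.2) = 0.  So z_0 = 2 is a root, |z_0| = 2.
Divide out the factor (1 - 0.5 z) = (1 - z/z0) (since 1/z0 = 0.5):
  P(z) = (1 - 0.5 z)(1 + (-0.12) z + (-0.3) z^2)
  [check: z-coef -0.12 - (0.5) = -0.62; z^2-coef -0.3 - (0.5)(-0.12) = -0.24; z^3-coef -(0.5)(-0.3) = 0.15.]
Remaining roots from the quadratic factor 1 + (-0.12) z + (-0.3) z^2:
  Set 1 + (-0.12) z + (-0.3) z^2 = 0, i.e. a z^2 + b z + c = 0 with a = -0.3, b = -0.12, c = 1.
  Discriminant D = b^2 - 4ac = (-0.12)^2 - 4*(-0.3)*1 = 0.0144 - (-1.2) = 1.2144.
  D >= 0, so the roots are real: z = (-b +/- sqrt(D)) / (2a) = (0.12 +/- 1.101998) / (-0.6).
    z_1 = (0.12 + 1.101998) / (-0.6) = -2.0367,   |z_1| = 2.0367.
    z_2 = (0.12 - 1.101998) / (-0.6) = 1.6367,   |z_2| = 1.6367.
Moduli of all roots: 2.0000, 2.0367, 1.6367.
All moduli strictly greater than 1? Yes.
Verdict: Invertible.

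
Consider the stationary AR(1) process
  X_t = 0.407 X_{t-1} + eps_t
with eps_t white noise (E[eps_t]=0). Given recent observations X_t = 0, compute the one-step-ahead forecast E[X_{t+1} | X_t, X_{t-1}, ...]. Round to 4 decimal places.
E[X_{t+1} \mid \mathcal F_t] = 0.0000

For an AR(p) model X_t = c + sum_i phi_i X_{t-i} + eps_t, the
one-step-ahead conditional mean is
  E[X_{t+1} | X_t, ...] = c + sum_i phi_i X_{t+1-i}.
Substitute known values:
  E[X_{t+1} | ...] = (0.407) * (0)
                   = 0.0000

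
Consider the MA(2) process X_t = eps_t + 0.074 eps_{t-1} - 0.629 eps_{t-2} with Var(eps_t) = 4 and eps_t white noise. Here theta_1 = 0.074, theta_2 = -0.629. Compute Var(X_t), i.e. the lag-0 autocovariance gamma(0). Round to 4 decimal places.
\gamma(0) = 5.6045

For an MA(q) process X_t = eps_t + sum_i theta_i eps_{t-i} with
Var(eps_t) = sigma^2, the variance is
  gamma(0) = sigma^2 * (1 + sum_i theta_i^2).
  sum_i theta_i^2 = (0.074)^2 + (-0.629)^2 = 0.005476 + 0.395641 = 0.401117.
  gamma(0) = 4 * (1 + 0.401117) = 4 * 1.401117 = 5.604468, which rounds to 5.6045.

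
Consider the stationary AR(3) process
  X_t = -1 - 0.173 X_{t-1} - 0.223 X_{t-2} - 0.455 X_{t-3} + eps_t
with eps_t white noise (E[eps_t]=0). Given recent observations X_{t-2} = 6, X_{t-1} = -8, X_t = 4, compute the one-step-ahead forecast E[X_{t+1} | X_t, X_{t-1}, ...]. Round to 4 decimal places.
E[X_{t+1} \mid \mathcal F_t] = -2.6380

For an AR(p) model X_t = c + sum_i phi_i X_{t-i} + eps_t, the
one-step-ahead conditional mean is
  E[X_{t+1} | X_t, ...] = c + sum_i phi_i X_{t+1-i}.
Substitute known values:
  E[X_{t+1} | ...] = -1 + (-0.173) * (4) + (-0.223) * (-8) + (-0.455) * (6)
                   = -2.6380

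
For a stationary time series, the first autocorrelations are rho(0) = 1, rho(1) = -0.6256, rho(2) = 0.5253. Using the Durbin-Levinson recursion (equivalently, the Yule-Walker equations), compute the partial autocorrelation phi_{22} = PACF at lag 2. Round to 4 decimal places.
\phi_{22} = 0.2200

The PACF at lag k is phi_{kk}, the last component of the solution
to the Yule-Walker system G_k phi = r_k where
  (G_k)_{ij} = rho(|i - j|), (r_k)_i = rho(i), i,j = 1..k.
Equivalently, Durbin-Levinson gives phi_{kk} iteratively:
  phi_{11} = rho(1)
  phi_{kk} = [rho(k) - sum_{j=1..k-1} phi_{k-1,j} rho(k-j)]
            / [1 - sum_{j=1..k-1} phi_{k-1,j} rho(j)],
  phi_{k,j} = phi_{k-1,j} - phi_{kk} phi_{k-1,k-j},  j = 1..k-1.
Step k = 1:
  phi_11 = rho(1) = -0.6256.
Step k = 2:
  phi_22 = [rho(2) - phi_11 rho(1)] / [1 - phi_11 rho(1)] = [0.5253 - (-0.6256)(-0.6256)] / [1 - (-0.6256)(-0.6256)]
         = 0.13392464 / 0.60862464 = 0.22.
Therefore phi_{22} = 0.2200.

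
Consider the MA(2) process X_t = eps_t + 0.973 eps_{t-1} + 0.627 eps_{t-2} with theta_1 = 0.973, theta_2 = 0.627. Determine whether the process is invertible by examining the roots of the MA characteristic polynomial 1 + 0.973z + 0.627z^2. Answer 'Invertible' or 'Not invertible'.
\text{Invertible}

The MA(q) characteristic polynomial is P(z) = 1 + 0.973z + 0.627z^2.
Invertibility requires all roots to lie outside the unit circle, i.e. |z| > 1 for every root.
Set 1 + (0.973) z + (0.627) z^2 = 0, i.e. a z^2 + b z + c = 0 with a = 0.627, b = 0.973, c = 1.
Discriminant D = b^2 - 4ac = (0.973)^2 - 4*(0.627)*1 = 0.946729 - (2.508) = -1.561271.
D < 0, so the roots are the complex-conjugate pair z = (-b +/- i sqrt(-D)) / (2a) = -0.7759 +/- 0.9964i.
For a conjugate pair |z|^2 = z * conj(z) = (product of roots) = c/a = 1/(0.627) = 1.594896, so |z| = sqrt(1.594896) = 1.2629 for both roots.
Moduli of all roots: 1.2629, 1.2629.
All moduli strictly greater than 1? Yes.
Verdict: Invertible.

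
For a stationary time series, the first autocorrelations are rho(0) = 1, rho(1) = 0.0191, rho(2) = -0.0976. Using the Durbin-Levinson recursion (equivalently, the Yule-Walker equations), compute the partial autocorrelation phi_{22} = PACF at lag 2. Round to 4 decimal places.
\phi_{22} = -0.0980

The PACF at lag k is phi_{kk}, the last component of the solution
to the Yule-Walker system G_k phi = r_k where
  (G_k)_{ij} = rho(|i - j|), (r_k)_i = rho(i), i,j = 1..k.
Equivalently, Durbin-Levinson gives phi_{kk} iteratively:
  phi_{11} = rho(1)
  phi_{kk} = [rho(k) - sum_{j=1..k-1} phi_{k-1,j} rho(k-j)]
            / [1 - sum_{j=1..k-1} phi_{k-1,j} rho(j)],
  phi_{k,j} = phi_{k-1,j} - phi_{kk} phi_{k-1,k-j},  j = 1..k-1.
Step k = 1:
  phi_11 = rho(1) = 0.0191.
Step k = 2:
  phi_22 = [rho(2) - phi_11 rho(1)] / [1 - phi_11 rho(1)] = [-0.0976 - (0.0191)(0.0191)] / [1 - (0.0191)(0.0191)]
         = -0.09796481 / 0.99963519 = -0.098.
Therefore phi_{22} = -0.0980.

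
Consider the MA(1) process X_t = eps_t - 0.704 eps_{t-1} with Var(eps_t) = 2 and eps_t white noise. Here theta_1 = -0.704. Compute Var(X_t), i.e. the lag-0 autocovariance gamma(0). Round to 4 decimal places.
\gamma(0) = 2.9912

For an MA(q) process X_t = eps_t + sum_i theta_i eps_{t-i} with
Var(eps_t) = sigma^2, the variance is
  gamma(0) = sigma^2 * (1 + sum_i theta_i^2).
  sum_i theta_i^2 = (-0.704)^2 = 0.495616.
  gamma(0) = 2 * (1 + 0.495616) = 2 * 1.495616 = 2.991232, which rounds to 2.9912.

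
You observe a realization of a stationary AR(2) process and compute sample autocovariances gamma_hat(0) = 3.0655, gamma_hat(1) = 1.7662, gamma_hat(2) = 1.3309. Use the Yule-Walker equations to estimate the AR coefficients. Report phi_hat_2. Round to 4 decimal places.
\hat\phi_{2} = 0.1530

The Yule-Walker equations for an AR(p) process read, in matrix form,
  Gamma_p phi = r_p,   with   (Gamma_p)_{ij} = gamma(|i - j|),
                       (r_p)_i = gamma(i),   i,j = 1..p.
Substitute the sample gammas (Toeplitz matrix and right-hand side of size 2):
  Gamma_p = [[3.0655, 1.7662], [1.7662, 3.0655]]
  r_p     = [1.7662, 1.3309]
Written out:
  3.0655 phi_1 + 1.7662 phi_2 = 1.7662
  1.7662 phi_1 + 3.0655 phi_2 = 1.3309
Solve by Cramer's rule:
  det = gamma(0)^2 - gamma(1)^2 = (3.0655)^2 - (1.7662)^2 = 9.39729025 - 3.11946244 = 6.27782781
  phi_hat_1 = [gamma(1) gamma(0) - gamma(1) gamma(2)] / det = [(1.7662)(3.0655) - (1.7662)(1.3309)] / 6.27782781 = 3.06365052 / 6.27782781 = 0.488
  phi_hat_2 = [gamma(0) gamma(2) - gamma(1)^2] / det = [(3.0655)(1.3309) - (1.7662)^2] / 6.27782781 = 0.96041151 / 6.27782781 = 0.153
So phi_hat = [0.4880, 0.1530].
Therefore phi_hat_2 = 0.1530.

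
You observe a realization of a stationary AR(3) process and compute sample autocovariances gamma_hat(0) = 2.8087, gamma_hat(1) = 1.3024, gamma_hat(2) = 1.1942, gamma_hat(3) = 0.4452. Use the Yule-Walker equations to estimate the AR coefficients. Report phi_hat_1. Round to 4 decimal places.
\hat\phi_{1} = 0.3800

The Yule-Walker equations for an AR(p) process read, in matrix form,
  Gamma_p phi = r_p,   with   (Gamma_p)_{ij} = gamma(|i - j|),
                       (r_p)_i = gamma(i),   i,j = 1..p.
Substitute the sample gammas (Toeplitz matrix and right-hand side of size 3):
  Gamma_p = [[2.8087, 1.3024, 1.1942], [1.3024, 2.8087, 1.3024], [1.1942, 1.3024, 2.8087]]
  r_p     = [1.3024, 1.1942, 0.4452]
Written out (R1..R3):
  (R1) 2.8087 phi_1 + 1.3024 phi_2 + 1.1942 phi_3 = 1.3024
  (R2) 1.3024 phi_1 + 2.8087 phi_2 + 1.3024 phi_3 = 1.1942
  (R3) 1.1942 phi_1 + 1.3024 phi_2 + 2.8087 phi_3 = 0.4452
Gaussian elimination:
  R2 <- R2 - (1.3024/2.8087) R1 = R2 - (0.463702) R1:  2.204774 phi_2 + 0.748647 phi_3 = 0.590274
  R3 <- R3 - (1.1942/2.8087) R1 = R3 - (0.425179) R1:  0.748647 phi_2 + 2.300951 phi_3 = -0.108553
  R3 <- R3 - (0.748647/2.204774) R2 = R3 - (0.339557) R2:  2.046743 phi_3 = -0.308985
Back-substitution:
  phi_hat_3 = -0.308985 / 2.046743 = -0.150964
  phi_hat_2 = (0.590274 - (0.748647)(-0.150964)) / 2.204774 = 0.318987
  phi_hat_1 = (1.3024 - (1.3024)(0.318987) - (1.1942)(-0.150964)) / 2.8087 = 0.379974
So phi_hat = [0.3800, 0.3190, -0.1510].
Therefore phi_hat_1 = 0.3800.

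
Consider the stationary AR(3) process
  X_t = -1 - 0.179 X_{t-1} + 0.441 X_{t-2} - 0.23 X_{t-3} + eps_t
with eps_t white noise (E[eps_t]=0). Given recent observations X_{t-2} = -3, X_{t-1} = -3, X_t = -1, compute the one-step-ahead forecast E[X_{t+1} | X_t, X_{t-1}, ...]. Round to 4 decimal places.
E[X_{t+1} \mid \mathcal F_t] = -1.4540

For an AR(p) model X_t = c + sum_i phi_i X_{t-i} + eps_t, the
one-step-ahead conditional mean is
  E[X_{t+1} | X_t, ...] = c + sum_i phi_i X_{t+1-i}.
Substitute known values:
  E[X_{t+1} | ...] = -1 + (-0.179) * (-1) + (0.441) * (-3) + (-0.23) * (-3)
                   = -1.4540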